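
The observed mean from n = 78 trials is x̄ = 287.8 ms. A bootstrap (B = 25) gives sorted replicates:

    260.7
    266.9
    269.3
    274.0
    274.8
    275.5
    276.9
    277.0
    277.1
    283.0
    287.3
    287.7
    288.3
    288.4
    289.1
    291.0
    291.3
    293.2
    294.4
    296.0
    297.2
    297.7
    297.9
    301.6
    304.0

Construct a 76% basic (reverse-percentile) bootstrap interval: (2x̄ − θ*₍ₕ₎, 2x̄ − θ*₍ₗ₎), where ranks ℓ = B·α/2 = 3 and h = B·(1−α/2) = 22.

Percentile endpoints at ranks 3 and 22: θ*₍3₎ = 269.3, θ*₍22₎ = 297.7.
Basic interval reflects these around x̄:
  lower = 2 × 287.8 − 297.7 = 277.9
  upper = 2 × 287.8 − 269.3 = 306.3

(277.9, 306.3)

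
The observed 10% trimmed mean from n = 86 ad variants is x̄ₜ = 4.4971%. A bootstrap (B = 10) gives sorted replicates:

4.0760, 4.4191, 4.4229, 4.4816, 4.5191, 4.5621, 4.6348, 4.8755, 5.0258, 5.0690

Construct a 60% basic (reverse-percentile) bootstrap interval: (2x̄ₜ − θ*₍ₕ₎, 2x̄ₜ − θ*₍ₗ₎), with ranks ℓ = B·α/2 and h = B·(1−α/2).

(4.1187, 4.5751)

Percentile endpoints at ranks 2 and 8: θ*₍2₎ = 4.4191, θ*₍8₎ = 4.8755.
Basic interval reflects these around x̄ₜ:
  lower = 2 × 4.4971 − 4.8755 = 4.1187
  upper = 2 × 4.4971 − 4.4191 = 4.5751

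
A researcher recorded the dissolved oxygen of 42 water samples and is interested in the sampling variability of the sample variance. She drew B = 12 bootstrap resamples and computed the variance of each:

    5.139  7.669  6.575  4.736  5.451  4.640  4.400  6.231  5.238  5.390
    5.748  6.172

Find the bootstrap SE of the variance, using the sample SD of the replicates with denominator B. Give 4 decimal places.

Bootstrap SE is the standard deviation of the 12 replicate variances.
Mean of replicates: (5.139 + 7.669 + 6.575 + 4.736 + 5.451 + 4.640 + 4.400 + 6.231 + 5.238 + 5.390 + 5.748 + 6.172) / 12 = 67.38900 / 12 = 5.61575
Sum of squared deviations: (−0.47675)² + (+2.05325)² + (+0.95925)² + (−0.87975)² + (−0.16475)² + (−0.97575)² + (−1.21575)² + (+0.61525)² + (−0.37775)² + (−0.22575)² + (+0.13225)² + (+0.55625)² = 9.49362
Variance = 9.49362 / 12 = 0.79114
SE* = √0.79114

SE* = 0.8895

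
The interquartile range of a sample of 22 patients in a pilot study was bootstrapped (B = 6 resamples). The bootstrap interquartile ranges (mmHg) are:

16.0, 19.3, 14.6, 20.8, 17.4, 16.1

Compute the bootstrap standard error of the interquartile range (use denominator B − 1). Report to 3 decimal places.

Bootstrap SE is the standard deviation of the 6 replicate interquartile ranges.
Mean of replicates: (16.0 + 19.3 + 14.6 + 20.8 + 17.4 + 16.1) / 6 = 104.2000 / 6 = 17.3667
Sum of squared deviations: (−1.3667)² + (+1.9333)² + (−2.7667)² + (+3.4333)² + (+0.0333)² + (−1.2667)² = 26.6533
Variance = 26.6533 / 5 = 5.3307
SE* = √5.3307

SE* = 2.309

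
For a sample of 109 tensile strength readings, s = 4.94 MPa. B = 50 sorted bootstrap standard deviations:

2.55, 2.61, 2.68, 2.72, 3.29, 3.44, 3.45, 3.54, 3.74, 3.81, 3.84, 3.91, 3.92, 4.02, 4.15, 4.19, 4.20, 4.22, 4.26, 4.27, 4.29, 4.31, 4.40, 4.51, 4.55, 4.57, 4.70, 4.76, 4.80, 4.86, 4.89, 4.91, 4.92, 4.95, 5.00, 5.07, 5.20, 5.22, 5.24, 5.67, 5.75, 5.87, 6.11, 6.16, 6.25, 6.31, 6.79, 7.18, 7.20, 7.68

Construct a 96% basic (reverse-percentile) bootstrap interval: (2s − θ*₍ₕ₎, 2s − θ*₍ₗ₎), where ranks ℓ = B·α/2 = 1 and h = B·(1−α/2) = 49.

(2.68, 7.33)

Percentile endpoints at ranks 1 and 49: θ*₍1₎ = 2.55, θ*₍49₎ = 7.20.
Basic interval reflects these around s:
  lower = 2 × 4.94 − 7.20 = 2.68
  upper = 2 × 4.94 − 2.55 = 7.33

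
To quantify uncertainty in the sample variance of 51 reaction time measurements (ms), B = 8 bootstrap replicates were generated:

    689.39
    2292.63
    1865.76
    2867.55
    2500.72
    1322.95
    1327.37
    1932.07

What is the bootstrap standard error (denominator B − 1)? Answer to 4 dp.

Bootstrap SE is the standard deviation of the 8 replicate variances.
Mean of replicates: (689.39 + 2292.63 + 1865.76 + 2867.55 + 2500.72 + 1322.95 + 1327.37 + 1932.07) / 8 = 14798.44000 / 8 = 1849.80500
Sum of squared deviations: (−1160.41500)² + (+442.82500)² + (+15.95500)² + (+1017.74500)² + (+650.91500)² + (−526.85500)² + (−522.43500)² + (+82.26500)² = 3559688.78760
Variance = 3559688.78760 / 7 = 508526.96966
SE* = √508526.96966

SE* = 713.1108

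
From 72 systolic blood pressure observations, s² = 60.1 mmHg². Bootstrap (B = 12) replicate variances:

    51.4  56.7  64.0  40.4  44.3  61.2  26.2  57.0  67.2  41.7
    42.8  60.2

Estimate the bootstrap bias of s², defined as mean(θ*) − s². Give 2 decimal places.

bias = −9.01

mean(θ*) = (51.4 + 56.7 + 64.0 + 40.4 + 44.3 + 61.2 + 26.2 + 57.0 + 67.2 + 41.7 + 42.8 + 60.2) / 12 = 51.092
bias = 51.092 − 60.1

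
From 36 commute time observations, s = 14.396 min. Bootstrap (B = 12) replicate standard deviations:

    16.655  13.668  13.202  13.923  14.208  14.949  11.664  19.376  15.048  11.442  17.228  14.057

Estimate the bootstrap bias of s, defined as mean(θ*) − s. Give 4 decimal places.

bias = +0.2223

mean(θ*) = (16.655 + 13.668 + 13.202 + 13.923 + 14.208 + 14.949 + 11.664 + 19.376 + 15.048 + 11.442 + 17.228 + 14.057) / 12 = 14.61833
bias = 14.61833 − 14.396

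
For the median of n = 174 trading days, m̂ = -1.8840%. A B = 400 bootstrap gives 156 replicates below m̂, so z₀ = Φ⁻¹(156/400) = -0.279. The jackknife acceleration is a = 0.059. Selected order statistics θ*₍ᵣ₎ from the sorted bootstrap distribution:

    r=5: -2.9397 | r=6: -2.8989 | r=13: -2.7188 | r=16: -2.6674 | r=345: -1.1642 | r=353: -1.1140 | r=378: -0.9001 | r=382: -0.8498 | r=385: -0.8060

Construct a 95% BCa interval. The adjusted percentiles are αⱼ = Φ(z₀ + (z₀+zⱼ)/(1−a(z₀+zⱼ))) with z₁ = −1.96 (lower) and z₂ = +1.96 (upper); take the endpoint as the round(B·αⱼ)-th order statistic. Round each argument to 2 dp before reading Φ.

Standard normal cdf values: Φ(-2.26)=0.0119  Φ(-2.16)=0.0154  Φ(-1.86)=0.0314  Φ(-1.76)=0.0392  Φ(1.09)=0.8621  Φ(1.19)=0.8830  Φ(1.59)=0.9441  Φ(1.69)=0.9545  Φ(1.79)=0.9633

Lower: z₀ + z₁ = -0.279 + (-1.960) = -2.239; 1 − a(z₀+z₁) = 1 − (0.059)(-2.239) = 1.1321; argument = -0.279 + (-2.239)/1.1321 = -2.2567 → -2.26.
α₁ = Φ(-2.26) = 0.0119; rank = round(400 × 0.0119) = 5; θ*₍5₎ = -2.9397.
Upper: z₀ + z₂ = 1.681; 1 − a(z₀+z₂) = 0.9008; argument = 1.5871 → 1.59; α₂ = 0.9441; rank = 378; θ*₍378₎ = -0.9001.

(-2.9397, -0.9001)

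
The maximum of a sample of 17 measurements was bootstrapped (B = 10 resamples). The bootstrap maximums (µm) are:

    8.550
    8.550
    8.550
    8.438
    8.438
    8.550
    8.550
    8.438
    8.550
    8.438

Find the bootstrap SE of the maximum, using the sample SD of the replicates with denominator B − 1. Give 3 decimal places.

SE* = 0.058

Bootstrap SE is the standard deviation of the 10 replicate maximums.
Mean of replicates: (8.550 + 8.550 + 8.550 + 8.438 + 8.438 + 8.550 + 8.550 + 8.438 + 8.550 + 8.438) / 10 = 85.05200 / 10 = 8.50520
Sum of squared deviations: (+0.04480)² + (+0.04480)² + (+0.04480)² + (−0.06720)² + (−0.06720)² + (+0.04480)² + (+0.04480)² + (−0.06720)² + (+0.04480)² + (−0.06720)² = 0.03011
Variance = 0.03011 / 9 = 0.00335
SE* = √0.00335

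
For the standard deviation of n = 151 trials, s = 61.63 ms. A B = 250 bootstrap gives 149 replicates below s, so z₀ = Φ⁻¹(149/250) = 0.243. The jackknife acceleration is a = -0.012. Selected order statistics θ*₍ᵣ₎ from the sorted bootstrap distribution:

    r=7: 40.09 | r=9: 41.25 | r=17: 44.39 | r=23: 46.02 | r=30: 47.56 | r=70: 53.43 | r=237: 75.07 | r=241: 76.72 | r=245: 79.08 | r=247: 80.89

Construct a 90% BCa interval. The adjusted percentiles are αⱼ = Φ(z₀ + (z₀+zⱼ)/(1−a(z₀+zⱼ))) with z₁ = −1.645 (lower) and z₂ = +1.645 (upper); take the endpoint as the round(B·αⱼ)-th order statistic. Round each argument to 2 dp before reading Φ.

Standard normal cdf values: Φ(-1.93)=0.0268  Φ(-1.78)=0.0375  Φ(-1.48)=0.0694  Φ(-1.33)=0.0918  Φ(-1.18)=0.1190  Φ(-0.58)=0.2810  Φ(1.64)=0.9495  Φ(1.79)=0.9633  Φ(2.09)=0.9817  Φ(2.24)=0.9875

(47.56, 79.08)

Lower: z₀ + z₁ = 0.243 + (-1.645) = -1.402; 1 − a(z₀+z₁) = 1 − (-0.012)(-1.402) = 0.9832; argument = 0.243 + (-1.402)/0.9832 = -1.1830 → -1.18.
α₁ = Φ(-1.18) = 0.1190; rank = round(250 × 0.1190) = 30; θ*₍30₎ = 47.56.
Upper: z₀ + z₂ = 1.888; 1 − a(z₀+z₂) = 1.0227; argument = 2.0892 → 2.09; α₂ = 0.9817; rank = 245; θ*₍245₎ = 79.08.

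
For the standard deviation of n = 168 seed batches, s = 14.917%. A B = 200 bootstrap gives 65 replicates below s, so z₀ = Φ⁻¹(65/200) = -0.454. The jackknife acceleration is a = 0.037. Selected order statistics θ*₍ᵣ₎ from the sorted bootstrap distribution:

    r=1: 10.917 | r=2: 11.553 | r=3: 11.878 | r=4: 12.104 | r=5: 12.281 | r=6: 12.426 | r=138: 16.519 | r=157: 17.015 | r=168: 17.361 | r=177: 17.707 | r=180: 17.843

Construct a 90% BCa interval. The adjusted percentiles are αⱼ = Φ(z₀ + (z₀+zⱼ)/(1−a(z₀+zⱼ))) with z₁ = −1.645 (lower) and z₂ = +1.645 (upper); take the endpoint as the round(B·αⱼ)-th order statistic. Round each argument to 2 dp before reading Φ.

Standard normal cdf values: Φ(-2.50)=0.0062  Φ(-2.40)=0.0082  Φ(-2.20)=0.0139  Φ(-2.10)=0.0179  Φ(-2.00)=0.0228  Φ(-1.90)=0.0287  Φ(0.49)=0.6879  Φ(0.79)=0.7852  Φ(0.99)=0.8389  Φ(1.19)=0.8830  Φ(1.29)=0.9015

Lower: z₀ + z₁ = -0.454 + (-1.645) = -2.099; 1 − a(z₀+z₁) = 1 − (0.037)(-2.099) = 1.0777; argument = -0.454 + (-2.099)/1.0777 = -2.4017 → -2.40.
α₁ = Φ(-2.40) = 0.0082; rank = round(200 × 0.0082) = 2; θ*₍2₎ = 11.553.
Upper: z₀ + z₂ = 1.191; 1 − a(z₀+z₂) = 0.9559; argument = 0.7919 → 0.79; α₂ = 0.7852; rank = 157; θ*₍157₎ = 17.015.

(11.553, 17.015)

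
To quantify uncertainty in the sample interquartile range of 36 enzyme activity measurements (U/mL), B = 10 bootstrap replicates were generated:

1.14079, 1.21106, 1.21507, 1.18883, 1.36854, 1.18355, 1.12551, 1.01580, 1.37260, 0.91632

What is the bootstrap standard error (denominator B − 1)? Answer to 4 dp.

SE* = 0.1397

Bootstrap SE is the standard deviation of the 10 replicate interquartile ranges.
Mean of replicates: (1.14079 + 1.21106 + 1.21507 + 1.18883 + 1.36854 + 1.18355 + 1.12551 + 1.01580 + 1.37260 + 0.91632) / 10 = 11.738070 / 10 = 1.173807
Sum of squared deviations: (−0.033017)² + (+0.037253)² + (+0.041263)² + (+0.015023)² + (+0.194733)² + (+0.009743)² + (−0.048297)² + (−0.158007)² + (+0.198793)² + (−0.257487)² = 0.175539
Variance = 0.175539 / 9 = 0.019504
SE* = √0.019504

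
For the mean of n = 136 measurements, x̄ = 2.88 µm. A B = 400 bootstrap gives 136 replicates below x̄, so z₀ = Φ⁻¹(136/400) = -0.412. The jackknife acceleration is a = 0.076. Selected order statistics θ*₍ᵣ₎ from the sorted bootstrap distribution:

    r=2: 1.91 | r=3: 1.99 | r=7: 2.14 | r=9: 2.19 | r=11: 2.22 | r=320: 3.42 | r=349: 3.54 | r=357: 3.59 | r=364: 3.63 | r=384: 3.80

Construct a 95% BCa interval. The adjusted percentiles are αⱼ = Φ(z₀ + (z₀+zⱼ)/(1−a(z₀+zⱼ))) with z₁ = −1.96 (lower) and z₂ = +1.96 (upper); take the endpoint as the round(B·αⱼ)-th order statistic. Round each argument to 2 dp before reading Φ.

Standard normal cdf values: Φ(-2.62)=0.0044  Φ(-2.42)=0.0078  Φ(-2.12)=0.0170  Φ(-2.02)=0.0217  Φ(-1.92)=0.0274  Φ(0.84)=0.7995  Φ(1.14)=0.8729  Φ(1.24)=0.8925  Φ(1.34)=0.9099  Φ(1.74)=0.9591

Lower: z₀ + z₁ = -0.412 + (-1.960) = -2.372; 1 − a(z₀+z₁) = 1 − (0.076)(-2.372) = 1.1803; argument = -0.412 + (-2.372)/1.1803 = -2.4217 → -2.42.
α₁ = Φ(-2.42) = 0.0078; rank = round(400 × 0.0078) = 3; θ*₍3₎ = 1.99.
Upper: z₀ + z₂ = 1.548; 1 − a(z₀+z₂) = 0.8824; argument = 1.3424 → 1.34; α₂ = 0.9099; rank = 364; θ*₍364₎ = 3.63.

(1.99, 3.63)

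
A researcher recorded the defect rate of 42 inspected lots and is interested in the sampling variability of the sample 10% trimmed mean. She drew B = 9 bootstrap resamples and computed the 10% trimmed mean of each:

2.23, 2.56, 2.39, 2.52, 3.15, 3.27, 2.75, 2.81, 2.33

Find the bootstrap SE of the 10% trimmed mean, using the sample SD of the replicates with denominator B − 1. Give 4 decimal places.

Bootstrap SE is the standard deviation of the 9 replicate 10% trimmed means.
Mean of replicates: (2.23 + 2.56 + 2.39 + 2.52 + 3.15 + 3.27 + 2.75 + 2.81 + 2.33) / 9 = 24.01000 / 9 = 2.66778
Sum of squared deviations: (−0.43778)² + (−0.10778)² + (−0.27778)² + (−0.14778)² + (+0.48222)² + (+0.60222)² + (+0.08222)² + (+0.14222)² + (−0.33778)² = 1.03856
Variance = 1.03856 / 8 = 0.12982
SE* = √0.12982

SE* = 0.3603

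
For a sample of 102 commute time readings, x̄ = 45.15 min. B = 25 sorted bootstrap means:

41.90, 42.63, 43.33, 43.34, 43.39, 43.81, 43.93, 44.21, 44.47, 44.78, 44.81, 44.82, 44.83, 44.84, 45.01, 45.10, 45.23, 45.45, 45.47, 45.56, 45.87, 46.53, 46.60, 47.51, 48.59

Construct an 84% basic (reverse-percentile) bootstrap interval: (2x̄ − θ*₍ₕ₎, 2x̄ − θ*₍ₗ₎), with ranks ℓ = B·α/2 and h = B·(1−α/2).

(43.70, 47.67)

Percentile endpoints at ranks 2 and 23: θ*₍2₎ = 42.63, θ*₍23₎ = 46.60.
Basic interval reflects these around x̄:
  lower = 2 × 45.15 − 46.60 = 43.70
  upper = 2 × 45.15 − 42.63 = 47.67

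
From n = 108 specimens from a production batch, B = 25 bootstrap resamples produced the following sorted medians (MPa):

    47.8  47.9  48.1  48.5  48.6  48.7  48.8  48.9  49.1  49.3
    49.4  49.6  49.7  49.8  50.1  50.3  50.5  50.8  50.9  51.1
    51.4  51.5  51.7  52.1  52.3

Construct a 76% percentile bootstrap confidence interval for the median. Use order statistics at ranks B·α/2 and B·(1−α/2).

α = 0.24; lower rank = 25 × 0.120 = 3; upper rank = 25 × 0.880 = 22.
The 3rd smallest replicate is 48.1; the 22nd is 51.5.

(48.1, 51.5)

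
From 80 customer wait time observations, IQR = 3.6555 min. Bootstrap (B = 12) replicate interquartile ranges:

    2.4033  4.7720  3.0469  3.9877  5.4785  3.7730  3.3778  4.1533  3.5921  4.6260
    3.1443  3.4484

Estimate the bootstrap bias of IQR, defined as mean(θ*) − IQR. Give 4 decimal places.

mean(θ*) = (2.4033 + 4.7720 + 3.0469 + 3.9877 + 5.4785 + 3.7730 + 3.3778 + 4.1533 + 3.5921 + 4.6260 + 3.1443 + 3.4484) / 12 = 3.81694
bias = 3.81694 − 3.6555

bias = +0.1614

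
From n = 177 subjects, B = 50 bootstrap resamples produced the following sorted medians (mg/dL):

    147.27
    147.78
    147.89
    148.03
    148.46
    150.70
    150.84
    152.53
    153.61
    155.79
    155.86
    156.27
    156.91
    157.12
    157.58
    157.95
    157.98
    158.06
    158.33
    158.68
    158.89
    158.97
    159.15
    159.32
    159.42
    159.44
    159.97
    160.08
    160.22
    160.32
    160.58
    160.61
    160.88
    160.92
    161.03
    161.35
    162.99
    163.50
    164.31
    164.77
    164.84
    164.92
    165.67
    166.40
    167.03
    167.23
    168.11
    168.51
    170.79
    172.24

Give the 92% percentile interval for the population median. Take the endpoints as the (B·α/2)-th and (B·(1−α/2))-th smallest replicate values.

(147.78, 168.51)

α = 0.08; lower rank = 50 × 0.040 = 2; upper rank = 50 × 0.960 = 48.
The 2nd smallest replicate is 147.78; the 48th is 168.51.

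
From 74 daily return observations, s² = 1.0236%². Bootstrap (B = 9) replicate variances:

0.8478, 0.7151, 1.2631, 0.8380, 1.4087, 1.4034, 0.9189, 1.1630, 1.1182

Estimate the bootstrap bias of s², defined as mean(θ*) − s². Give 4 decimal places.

bias = +0.0515

mean(θ*) = (0.8478 + 0.7151 + 1.2631 + 0.8380 + 1.4087 + 1.4034 + 0.9189 + 1.1630 + 1.1182) / 9 = 1.07513
bias = 1.07513 − 1.0236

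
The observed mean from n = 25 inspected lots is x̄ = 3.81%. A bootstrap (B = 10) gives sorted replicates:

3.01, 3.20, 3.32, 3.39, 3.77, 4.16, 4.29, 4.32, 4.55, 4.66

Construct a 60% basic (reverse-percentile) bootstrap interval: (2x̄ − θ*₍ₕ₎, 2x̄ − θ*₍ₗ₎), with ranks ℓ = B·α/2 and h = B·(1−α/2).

Percentile endpoints at ranks 2 and 8: θ*₍2₎ = 3.20, θ*₍8₎ = 4.32.
Basic interval reflects these around x̄:
  lower = 2 × 3.81 − 4.32 = 3.30
  upper = 2 × 3.81 − 3.20 = 4.42

(3.30, 4.42)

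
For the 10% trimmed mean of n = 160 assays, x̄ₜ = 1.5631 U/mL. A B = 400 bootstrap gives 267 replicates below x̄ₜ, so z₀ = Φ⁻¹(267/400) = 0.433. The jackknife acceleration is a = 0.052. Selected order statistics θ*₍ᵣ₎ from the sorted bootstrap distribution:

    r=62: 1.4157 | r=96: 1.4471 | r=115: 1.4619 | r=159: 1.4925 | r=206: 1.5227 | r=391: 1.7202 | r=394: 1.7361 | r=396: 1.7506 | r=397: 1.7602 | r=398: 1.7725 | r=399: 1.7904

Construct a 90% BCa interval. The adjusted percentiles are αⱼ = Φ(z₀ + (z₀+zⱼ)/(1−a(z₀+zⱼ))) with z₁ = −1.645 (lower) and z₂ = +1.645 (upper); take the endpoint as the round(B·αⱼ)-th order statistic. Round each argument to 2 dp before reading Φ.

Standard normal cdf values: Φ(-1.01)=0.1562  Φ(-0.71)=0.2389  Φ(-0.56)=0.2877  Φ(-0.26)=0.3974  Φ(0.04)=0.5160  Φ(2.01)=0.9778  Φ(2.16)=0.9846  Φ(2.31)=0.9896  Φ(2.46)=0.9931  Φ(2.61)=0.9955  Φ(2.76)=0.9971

Lower: z₀ + z₁ = 0.433 + (-1.645) = -1.212; 1 − a(z₀+z₁) = 1 − (0.052)(-1.212) = 1.0630; argument = 0.433 + (-1.212)/1.0630 = -0.7071 → -0.71.
α₁ = Φ(-0.71) = 0.2389; rank = round(400 × 0.2389) = 96; θ*₍96₎ = 1.4471.
Upper: z₀ + z₂ = 2.078; 1 − a(z₀+z₂) = 0.8919; argument = 2.7627 → 2.76; α₂ = 0.9971; rank = 399; θ*₍399₎ = 1.7904.

(1.4471, 1.7904)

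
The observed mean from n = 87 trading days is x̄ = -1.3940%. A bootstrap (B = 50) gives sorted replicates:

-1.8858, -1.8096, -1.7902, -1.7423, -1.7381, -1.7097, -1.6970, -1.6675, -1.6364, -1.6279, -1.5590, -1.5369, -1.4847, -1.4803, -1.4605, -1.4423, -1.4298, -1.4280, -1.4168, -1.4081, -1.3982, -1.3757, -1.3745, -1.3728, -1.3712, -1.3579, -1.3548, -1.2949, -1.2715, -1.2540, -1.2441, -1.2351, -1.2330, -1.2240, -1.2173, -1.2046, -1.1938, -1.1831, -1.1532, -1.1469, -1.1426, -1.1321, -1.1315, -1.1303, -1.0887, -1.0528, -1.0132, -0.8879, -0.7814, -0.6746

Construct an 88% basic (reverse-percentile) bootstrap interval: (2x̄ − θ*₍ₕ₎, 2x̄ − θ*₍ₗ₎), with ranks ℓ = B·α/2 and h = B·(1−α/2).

Percentile endpoints at ranks 3 and 47: θ*₍3₎ = -1.7902, θ*₍47₎ = -1.0132.
Basic interval reflects these around x̄:
  lower = 2 × -1.3940 − -1.0132 = -1.7748
  upper = 2 × -1.3940 − -1.7902 = -0.9978

(-1.7748, -0.9978)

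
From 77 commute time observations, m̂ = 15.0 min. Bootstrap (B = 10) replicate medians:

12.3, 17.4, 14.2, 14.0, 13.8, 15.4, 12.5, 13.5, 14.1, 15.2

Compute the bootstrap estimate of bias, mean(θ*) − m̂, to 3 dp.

bias = −0.760

mean(θ*) = (12.3 + 17.4 + 14.2 + 14.0 + 13.8 + 15.4 + 12.5 + 13.5 + 14.1 + 15.2) / 10 = 14.2400
bias = 14.2400 − 15.0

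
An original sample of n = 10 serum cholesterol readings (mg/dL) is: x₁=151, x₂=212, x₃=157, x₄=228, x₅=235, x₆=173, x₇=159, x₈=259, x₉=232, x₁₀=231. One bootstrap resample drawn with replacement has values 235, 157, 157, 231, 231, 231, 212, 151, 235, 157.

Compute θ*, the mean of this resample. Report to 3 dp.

θ* = 199.700

Mean = (235 + 157 + 157 + 231 + 231 + 231 + 212 + 151 + 235 + 157) / 10 = 1997.0 / 10 = 199.700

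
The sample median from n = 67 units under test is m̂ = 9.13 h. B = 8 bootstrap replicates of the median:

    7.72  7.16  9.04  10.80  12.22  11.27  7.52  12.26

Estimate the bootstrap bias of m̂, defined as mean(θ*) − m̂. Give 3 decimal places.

bias = +0.619

mean(θ*) = (7.72 + 7.16 + 9.04 + 10.80 + 12.22 + 11.27 + 7.52 + 12.26) / 8 = 9.7487
bias = 9.7487 − 9.13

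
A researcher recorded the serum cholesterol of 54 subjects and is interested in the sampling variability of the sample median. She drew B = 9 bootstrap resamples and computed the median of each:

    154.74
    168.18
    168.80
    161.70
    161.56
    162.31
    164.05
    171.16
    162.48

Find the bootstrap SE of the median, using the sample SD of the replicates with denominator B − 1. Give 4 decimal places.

Bootstrap SE is the standard deviation of the 9 replicate medians.
Mean of replicates: (154.74 + 168.18 + 168.80 + 161.70 + 161.56 + 162.31 + 164.05 + 171.16 + 162.48) / 9 = 1474.98000 / 9 = 163.88667
Sum of squared deviations: (−9.14667)² + (+4.29333)² + (+4.91333)² + (−2.18667)² + (−2.32667)² + (−1.57667)² + (+0.16333)² + (+7.27333)² + (−1.40667)² = 193.82260
Variance = 193.82260 / 8 = 24.22783
SE* = √24.22783

SE* = 4.9222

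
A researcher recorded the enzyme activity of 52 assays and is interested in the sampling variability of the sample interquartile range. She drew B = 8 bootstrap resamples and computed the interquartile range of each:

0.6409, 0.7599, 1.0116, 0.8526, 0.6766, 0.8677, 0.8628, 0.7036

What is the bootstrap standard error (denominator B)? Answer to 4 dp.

SE* = 0.1159

Bootstrap SE is the standard deviation of the 8 replicate interquartile ranges.
Mean of replicates: (0.6409 + 0.7599 + 1.0116 + 0.8526 + 0.6766 + 0.8677 + 0.8628 + 0.7036) / 8 = 6.37570 / 8 = 0.79696
Sum of squared deviations: (−0.15606)² + (−0.03706)² + (+0.21464)² + (+0.05564)² + (−0.12036)² + (+0.07074)² + (+0.06584)² + (−0.09336)² = 0.10744
Variance = 0.10744 / 8 = 0.01343
SE* = √0.01343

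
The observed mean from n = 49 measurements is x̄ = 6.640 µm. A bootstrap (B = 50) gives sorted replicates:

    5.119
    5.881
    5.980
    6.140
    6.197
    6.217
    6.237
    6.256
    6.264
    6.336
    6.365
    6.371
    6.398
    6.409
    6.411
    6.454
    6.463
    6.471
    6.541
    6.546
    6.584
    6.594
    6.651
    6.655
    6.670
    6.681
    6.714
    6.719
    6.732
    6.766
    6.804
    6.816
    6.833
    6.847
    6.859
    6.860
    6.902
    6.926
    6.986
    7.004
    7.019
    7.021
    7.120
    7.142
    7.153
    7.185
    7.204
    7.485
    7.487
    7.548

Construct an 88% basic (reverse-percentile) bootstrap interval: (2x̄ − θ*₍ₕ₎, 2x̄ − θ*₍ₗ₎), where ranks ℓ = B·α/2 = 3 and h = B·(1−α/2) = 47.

Percentile endpoints at ranks 3 and 47: θ*₍3₎ = 5.980, θ*₍47₎ = 7.204.
Basic interval reflects these around x̄:
  lower = 2 × 6.640 − 7.204 = 6.076
  upper = 2 × 6.640 − 5.980 = 7.300

(6.076, 7.300)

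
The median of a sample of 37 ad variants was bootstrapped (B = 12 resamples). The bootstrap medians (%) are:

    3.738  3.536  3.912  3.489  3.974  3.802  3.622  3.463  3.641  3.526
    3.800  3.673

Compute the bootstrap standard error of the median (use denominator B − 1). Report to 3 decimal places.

SE* = 0.167

Bootstrap SE is the standard deviation of the 12 replicate medians.
Mean of replicates: (3.738 + 3.536 + 3.912 + 3.489 + 3.974 + 3.802 + 3.622 + 3.463 + 3.641 + 3.526 + 3.800 + 3.673) / 12 = 44.1760 / 12 = 3.6813
Sum of squared deviations: (+0.0567)² + (−0.1453)² + (+0.2307)² + (−0.1923)² + (+0.2927)² + (+0.1207)² + (−0.0593)² + (−0.2183)² + (−0.0403)² + (−0.1553)² + (+0.1187)² + (−0.0083)² = 0.3058
Variance = 0.3058 / 11 = 0.0278
SE* = √0.0278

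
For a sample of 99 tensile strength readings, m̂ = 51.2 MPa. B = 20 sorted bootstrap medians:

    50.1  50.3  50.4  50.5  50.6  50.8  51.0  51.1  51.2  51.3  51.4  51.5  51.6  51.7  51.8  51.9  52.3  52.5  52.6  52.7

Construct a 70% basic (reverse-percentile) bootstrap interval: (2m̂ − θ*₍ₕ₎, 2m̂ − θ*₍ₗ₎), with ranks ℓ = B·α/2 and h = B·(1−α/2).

(50.1, 52.0)

Percentile endpoints at ranks 3 and 17: θ*₍3₎ = 50.4, θ*₍17₎ = 52.3.
Basic interval reflects these around m̂:
  lower = 2 × 51.2 − 52.3 = 50.1
  upper = 2 × 51.2 − 50.4 = 52.0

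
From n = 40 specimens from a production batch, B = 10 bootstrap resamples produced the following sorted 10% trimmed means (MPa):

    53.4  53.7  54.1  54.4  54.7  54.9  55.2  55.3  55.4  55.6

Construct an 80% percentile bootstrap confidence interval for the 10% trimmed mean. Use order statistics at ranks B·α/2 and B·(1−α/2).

α = 0.20; lower rank = 10 × 0.100 = 1; upper rank = 10 × 0.900 = 9.
The 1st smallest replicate is 53.4; the 9th is 55.4.

(53.4, 55.4)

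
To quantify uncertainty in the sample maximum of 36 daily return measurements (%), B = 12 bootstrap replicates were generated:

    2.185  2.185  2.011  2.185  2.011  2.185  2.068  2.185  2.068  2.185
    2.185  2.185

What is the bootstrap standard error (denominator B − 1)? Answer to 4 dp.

Bootstrap SE is the standard deviation of the 12 replicate maximums.
Mean of replicates: (2.185 + 2.185 + 2.011 + 2.185 + 2.011 + 2.185 + 2.068 + 2.185 + 2.068 + 2.185 + 2.185 + 2.185) / 12 = 25.63800 / 12 = 2.13650
Sum of squared deviations: (+0.04850)² + (+0.04850)² + (−0.12550)² + (+0.04850)² + (−0.12550)² + (+0.04850)² + (−0.06850)² + (+0.04850)² + (−0.06850)² + (+0.04850)² + (+0.04850)² + (+0.04850)² = 0.05970
Variance = 0.05970 / 11 = 0.00543
SE* = √0.00543

SE* = 0.0737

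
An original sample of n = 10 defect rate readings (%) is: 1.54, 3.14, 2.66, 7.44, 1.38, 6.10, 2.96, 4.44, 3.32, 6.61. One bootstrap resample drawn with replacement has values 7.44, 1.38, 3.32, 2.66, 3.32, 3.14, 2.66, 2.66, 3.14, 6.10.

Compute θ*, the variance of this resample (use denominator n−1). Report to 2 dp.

Mean = 3.5820; sum of squared deviations = 29.1516
s² = 29.1516 / 9 = 3.2391

θ* = 3.24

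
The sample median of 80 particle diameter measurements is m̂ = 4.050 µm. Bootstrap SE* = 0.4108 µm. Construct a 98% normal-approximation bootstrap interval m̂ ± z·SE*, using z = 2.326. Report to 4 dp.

Margin = 2.326 × 0.4108 = 0.95552
Interval: 4.050 ± 0.95552

(3.0945, 5.0055)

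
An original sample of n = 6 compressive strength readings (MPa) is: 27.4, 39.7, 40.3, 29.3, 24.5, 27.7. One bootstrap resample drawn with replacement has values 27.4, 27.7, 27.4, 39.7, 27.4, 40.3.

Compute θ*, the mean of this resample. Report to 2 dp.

θ* = 31.65

Mean = (27.4 + 27.7 + 27.4 + 39.7 + 27.4 + 40.3) / 6 = 189.90 / 6 = 31.65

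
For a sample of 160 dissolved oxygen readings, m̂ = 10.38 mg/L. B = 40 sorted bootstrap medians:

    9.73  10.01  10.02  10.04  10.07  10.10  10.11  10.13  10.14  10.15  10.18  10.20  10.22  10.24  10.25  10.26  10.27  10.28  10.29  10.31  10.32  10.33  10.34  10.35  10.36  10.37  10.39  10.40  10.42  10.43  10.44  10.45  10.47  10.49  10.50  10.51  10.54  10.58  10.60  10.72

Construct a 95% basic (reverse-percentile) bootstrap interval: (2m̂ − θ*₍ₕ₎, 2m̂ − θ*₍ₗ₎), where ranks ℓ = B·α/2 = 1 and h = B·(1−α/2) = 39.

(10.16, 11.03)

Percentile endpoints at ranks 1 and 39: θ*₍1₎ = 9.73, θ*₍39₎ = 10.60.
Basic interval reflects these around m̂:
  lower = 2 × 10.38 − 10.60 = 10.16
  upper = 2 × 10.38 − 9.73 = 11.03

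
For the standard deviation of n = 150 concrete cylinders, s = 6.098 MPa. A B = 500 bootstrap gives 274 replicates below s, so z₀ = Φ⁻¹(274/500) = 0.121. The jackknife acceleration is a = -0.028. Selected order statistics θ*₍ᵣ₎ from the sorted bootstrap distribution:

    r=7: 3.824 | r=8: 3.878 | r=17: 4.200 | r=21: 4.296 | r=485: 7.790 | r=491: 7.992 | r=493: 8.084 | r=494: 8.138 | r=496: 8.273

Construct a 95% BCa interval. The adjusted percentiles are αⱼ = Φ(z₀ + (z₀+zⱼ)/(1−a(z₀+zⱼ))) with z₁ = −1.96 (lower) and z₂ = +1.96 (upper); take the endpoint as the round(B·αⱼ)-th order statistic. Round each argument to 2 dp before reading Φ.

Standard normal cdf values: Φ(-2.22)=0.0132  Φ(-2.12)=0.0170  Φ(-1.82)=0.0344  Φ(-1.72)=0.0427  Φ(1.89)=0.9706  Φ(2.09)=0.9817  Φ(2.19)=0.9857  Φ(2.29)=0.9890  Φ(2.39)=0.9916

Lower: z₀ + z₁ = 0.121 + (-1.960) = -1.839; 1 − a(z₀+z₁) = 1 − (-0.028)(-1.839) = 0.9485; argument = 0.121 + (-1.839)/0.9485 = -1.8178 → -1.82.
α₁ = Φ(-1.82) = 0.0344; rank = round(500 × 0.0344) = 17; θ*₍17₎ = 4.200.
Upper: z₀ + z₂ = 2.081; 1 − a(z₀+z₂) = 1.0583; argument = 2.0874 → 2.09; α₂ = 0.9817; rank = 491; θ*₍491₎ = 7.992.

(4.200, 7.992)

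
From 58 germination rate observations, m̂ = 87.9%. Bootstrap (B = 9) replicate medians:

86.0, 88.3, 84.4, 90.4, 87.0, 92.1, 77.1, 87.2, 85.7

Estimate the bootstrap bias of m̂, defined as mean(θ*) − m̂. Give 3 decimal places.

bias = −1.433

mean(θ*) = (86.0 + 88.3 + 84.4 + 90.4 + 87.0 + 92.1 + 77.1 + 87.2 + 85.7) / 9 = 86.4667
bias = 86.4667 − 87.9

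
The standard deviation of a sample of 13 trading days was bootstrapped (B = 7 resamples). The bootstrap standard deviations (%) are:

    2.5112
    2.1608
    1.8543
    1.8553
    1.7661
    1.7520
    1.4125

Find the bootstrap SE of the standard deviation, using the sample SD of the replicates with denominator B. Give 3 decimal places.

SE* = 0.321

Bootstrap SE is the standard deviation of the 7 replicate standard deviations.
Mean of replicates: (2.5112 + 2.1608 + 1.8543 + 1.8553 + 1.7661 + 1.7520 + 1.4125) / 7 = 13.31220 / 7 = 1.90174
Sum of squared deviations: (+0.60946)² + (+0.25906)² + (−0.04744)² + (−0.04644)² + (−0.13564)² + (−0.14974)² + (−0.48924)² = 0.72314
Variance = 0.72314 / 7 = 0.10331
SE* = √0.10331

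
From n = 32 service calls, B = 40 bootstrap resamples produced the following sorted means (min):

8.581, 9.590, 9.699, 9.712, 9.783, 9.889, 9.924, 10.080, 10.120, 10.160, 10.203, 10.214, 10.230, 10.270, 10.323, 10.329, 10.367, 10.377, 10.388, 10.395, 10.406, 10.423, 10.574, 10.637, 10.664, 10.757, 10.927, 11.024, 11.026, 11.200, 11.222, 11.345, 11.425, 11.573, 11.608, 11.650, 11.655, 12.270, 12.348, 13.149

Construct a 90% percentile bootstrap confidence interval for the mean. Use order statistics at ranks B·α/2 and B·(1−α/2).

α = 0.10; lower rank = 40 × 0.050 = 2; upper rank = 40 × 0.950 = 38.
The 2nd smallest replicate is 9.590; the 38th is 12.270.

(9.590, 12.270)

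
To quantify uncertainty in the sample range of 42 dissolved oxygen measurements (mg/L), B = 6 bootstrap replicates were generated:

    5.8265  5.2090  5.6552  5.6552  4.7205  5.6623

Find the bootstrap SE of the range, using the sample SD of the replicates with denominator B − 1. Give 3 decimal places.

SE* = 0.415

Bootstrap SE is the standard deviation of the 6 replicate ranges.
Mean of replicates: (5.8265 + 5.2090 + 5.6552 + 5.6552 + 4.7205 + 5.6623) / 6 = 32.72870 / 6 = 5.45478
Sum of squared deviations: (+0.37172)² + (−0.24578)² + (+0.20042)² + (+0.20042)² + (−0.73428)² + (+0.20752)² = 0.86115
Variance = 0.86115 / 5 = 0.17223
SE* = √0.17223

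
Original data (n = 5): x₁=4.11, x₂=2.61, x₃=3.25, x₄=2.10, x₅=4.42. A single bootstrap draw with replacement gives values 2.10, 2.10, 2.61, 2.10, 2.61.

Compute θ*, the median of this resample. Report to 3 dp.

Sorted: 2.10, 2.10, 2.10, 2.61, 2.61
Median = middle value = 2.100

θ* = 2.100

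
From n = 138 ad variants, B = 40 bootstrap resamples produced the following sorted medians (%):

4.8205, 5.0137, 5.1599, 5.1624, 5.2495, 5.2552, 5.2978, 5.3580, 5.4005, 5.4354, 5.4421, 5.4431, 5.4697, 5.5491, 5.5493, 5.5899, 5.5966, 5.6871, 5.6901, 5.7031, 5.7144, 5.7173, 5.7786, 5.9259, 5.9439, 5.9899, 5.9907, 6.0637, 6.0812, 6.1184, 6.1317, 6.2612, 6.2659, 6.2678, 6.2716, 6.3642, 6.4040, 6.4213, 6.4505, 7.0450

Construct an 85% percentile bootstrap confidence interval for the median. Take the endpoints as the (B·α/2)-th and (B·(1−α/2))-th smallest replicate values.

(5.1599, 6.4040)

α = 0.15; lower rank = 40 × 0.075 = 3; upper rank = 40 × 0.925 = 37.
The 3rd smallest replicate is 5.1599; the 37th is 6.4040.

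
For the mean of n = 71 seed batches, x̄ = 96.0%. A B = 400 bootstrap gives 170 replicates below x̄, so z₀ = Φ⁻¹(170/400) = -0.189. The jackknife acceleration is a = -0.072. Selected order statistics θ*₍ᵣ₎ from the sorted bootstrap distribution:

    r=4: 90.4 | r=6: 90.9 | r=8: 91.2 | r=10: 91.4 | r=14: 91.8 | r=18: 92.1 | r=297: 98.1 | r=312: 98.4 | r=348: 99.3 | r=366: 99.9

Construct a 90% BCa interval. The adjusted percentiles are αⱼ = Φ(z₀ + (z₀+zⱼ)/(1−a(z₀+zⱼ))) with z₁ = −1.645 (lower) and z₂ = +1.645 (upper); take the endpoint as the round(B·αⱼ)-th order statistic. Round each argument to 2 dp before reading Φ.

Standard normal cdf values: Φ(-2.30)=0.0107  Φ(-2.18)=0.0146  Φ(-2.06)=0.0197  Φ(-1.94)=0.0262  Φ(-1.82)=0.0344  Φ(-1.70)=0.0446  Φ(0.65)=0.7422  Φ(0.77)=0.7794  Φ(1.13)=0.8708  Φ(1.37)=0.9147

Lower: z₀ + z₁ = -0.189 + (-1.645) = -1.834; 1 − a(z₀+z₁) = 1 − (-0.072)(-1.834) = 0.8680; argument = -0.189 + (-1.834)/0.8680 = -2.3020 → -2.30.
α₁ = Φ(-2.30) = 0.0107; rank = round(400 × 0.0107) = 4; θ*₍4₎ = 90.4.
Upper: z₀ + z₂ = 1.456; 1 − a(z₀+z₂) = 1.1048; argument = 1.1288 → 1.13; α₂ = 0.8708; rank = 348; θ*₍348₎ = 99.3.

(90.4, 99.3)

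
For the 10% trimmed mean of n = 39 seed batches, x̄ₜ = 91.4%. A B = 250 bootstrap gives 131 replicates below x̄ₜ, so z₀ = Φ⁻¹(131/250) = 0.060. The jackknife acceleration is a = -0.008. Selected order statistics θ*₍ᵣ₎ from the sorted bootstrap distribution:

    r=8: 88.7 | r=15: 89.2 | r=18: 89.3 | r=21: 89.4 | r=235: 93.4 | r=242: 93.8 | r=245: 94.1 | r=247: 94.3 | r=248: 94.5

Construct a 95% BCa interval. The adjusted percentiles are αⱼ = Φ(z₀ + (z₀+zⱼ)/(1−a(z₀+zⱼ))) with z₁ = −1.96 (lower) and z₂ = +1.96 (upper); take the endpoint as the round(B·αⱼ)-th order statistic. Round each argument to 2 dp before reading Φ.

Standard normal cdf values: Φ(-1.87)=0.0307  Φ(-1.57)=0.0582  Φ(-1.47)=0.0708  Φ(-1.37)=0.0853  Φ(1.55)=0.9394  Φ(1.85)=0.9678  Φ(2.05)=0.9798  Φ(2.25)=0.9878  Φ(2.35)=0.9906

Lower: z₀ + z₁ = 0.060 + (-1.960) = -1.900; 1 − a(z₀+z₁) = 1 − (-0.008)(-1.900) = 0.9848; argument = 0.060 + (-1.900)/0.9848 = -1.8693 → -1.87.
α₁ = Φ(-1.87) = 0.0307; rank = round(250 × 0.0307) = 8; θ*₍8₎ = 88.7.
Upper: z₀ + z₂ = 2.020; 1 − a(z₀+z₂) = 1.0162; argument = 2.0479 → 2.05; α₂ = 0.9798; rank = 245; θ*₍245₎ = 94.1.

(88.7, 94.1)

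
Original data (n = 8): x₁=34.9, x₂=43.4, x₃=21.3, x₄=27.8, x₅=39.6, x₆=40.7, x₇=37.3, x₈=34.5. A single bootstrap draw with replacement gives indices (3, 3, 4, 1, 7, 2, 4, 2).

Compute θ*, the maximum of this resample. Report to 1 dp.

Resample values: 21.3, 21.3, 27.8, 34.9, 37.3, 43.4, 27.8, 43.4.
Maximum = 43.4

θ* = 43.4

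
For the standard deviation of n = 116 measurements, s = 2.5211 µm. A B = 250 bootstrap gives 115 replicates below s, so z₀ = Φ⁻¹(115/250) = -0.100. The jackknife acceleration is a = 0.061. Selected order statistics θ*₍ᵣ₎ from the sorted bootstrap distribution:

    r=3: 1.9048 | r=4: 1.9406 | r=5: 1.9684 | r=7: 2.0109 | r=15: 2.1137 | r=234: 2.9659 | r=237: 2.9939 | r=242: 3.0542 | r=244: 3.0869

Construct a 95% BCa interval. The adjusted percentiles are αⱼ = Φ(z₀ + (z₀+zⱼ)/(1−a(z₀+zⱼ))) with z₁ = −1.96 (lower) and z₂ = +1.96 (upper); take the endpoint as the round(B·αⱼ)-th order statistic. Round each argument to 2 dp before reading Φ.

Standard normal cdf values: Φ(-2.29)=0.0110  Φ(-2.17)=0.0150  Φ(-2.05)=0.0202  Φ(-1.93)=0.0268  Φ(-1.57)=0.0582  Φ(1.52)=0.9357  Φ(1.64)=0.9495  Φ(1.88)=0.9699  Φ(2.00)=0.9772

(2.0109, 3.0869)

Lower: z₀ + z₁ = -0.100 + (-1.960) = -2.060; 1 − a(z₀+z₁) = 1 − (0.061)(-2.060) = 1.1257; argument = -0.100 + (-2.060)/1.1257 = -1.9300 → -1.93.
α₁ = Φ(-1.93) = 0.0268; rank = round(250 × 0.0268) = 7; θ*₍7₎ = 2.0109.
Upper: z₀ + z₂ = 1.860; 1 − a(z₀+z₂) = 0.8865; argument = 1.9980 → 2.00; α₂ = 0.9772; rank = 244; θ*₍244₎ = 3.0869.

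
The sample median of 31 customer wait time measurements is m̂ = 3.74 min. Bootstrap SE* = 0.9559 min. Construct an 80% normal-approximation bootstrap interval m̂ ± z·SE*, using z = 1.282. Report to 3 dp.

Margin = 1.282 × 0.9559 = 1.2255
Interval: 3.74 ± 1.2255

(2.515, 4.965)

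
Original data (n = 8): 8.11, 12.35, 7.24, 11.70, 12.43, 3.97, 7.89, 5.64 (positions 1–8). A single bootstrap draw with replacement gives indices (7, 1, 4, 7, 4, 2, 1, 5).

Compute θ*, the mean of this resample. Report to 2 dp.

θ* = 10.02

Resample values: 7.89, 8.11, 11.70, 7.89, 11.70, 12.35, 8.11, 12.43.
Mean = (7.89 + 8.11 + 11.70 + 7.89 + 11.70 + 12.35 + 8.11 + 12.43) / 8 = 80.180 / 8 = 10.02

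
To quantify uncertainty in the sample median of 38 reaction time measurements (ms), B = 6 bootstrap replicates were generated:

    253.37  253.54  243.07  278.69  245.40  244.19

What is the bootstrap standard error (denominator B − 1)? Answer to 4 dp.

SE* = 13.3744

Bootstrap SE is the standard deviation of the 6 replicate medians.
Mean of replicates: (253.37 + 253.54 + 243.07 + 278.69 + 245.40 + 244.19) / 6 = 1518.26000 / 6 = 253.04333
Sum of squared deviations: (+0.32667)² + (+0.49667)² + (−9.97333)² + (+25.64667)² + (−7.64333)² + (−8.85333)² = 894.37433
Variance = 894.37433 / 5 = 178.87487
SE* = √178.87487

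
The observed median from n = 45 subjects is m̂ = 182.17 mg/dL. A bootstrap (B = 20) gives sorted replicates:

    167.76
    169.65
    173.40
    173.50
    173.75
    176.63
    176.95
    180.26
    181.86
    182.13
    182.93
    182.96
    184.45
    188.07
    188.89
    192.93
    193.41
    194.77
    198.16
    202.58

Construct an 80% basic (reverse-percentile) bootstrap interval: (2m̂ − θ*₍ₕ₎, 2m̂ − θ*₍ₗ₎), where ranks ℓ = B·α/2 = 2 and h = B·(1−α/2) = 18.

Percentile endpoints at ranks 2 and 18: θ*₍2₎ = 169.65, θ*₍18₎ = 194.77.
Basic interval reflects these around m̂:
  lower = 2 × 182.17 − 194.77 = 169.57
  upper = 2 × 182.17 − 169.65 = 194.69

(169.57, 194.69)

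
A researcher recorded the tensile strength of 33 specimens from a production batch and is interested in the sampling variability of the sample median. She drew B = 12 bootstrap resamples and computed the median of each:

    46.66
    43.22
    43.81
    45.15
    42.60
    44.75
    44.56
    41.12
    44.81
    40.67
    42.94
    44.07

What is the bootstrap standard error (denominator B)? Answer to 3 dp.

SE* = 1.632

Bootstrap SE is the standard deviation of the 12 replicate medians.
Mean of replicates: (46.66 + 43.22 + 43.81 + 45.15 + 42.60 + 44.75 + 44.56 + 41.12 + 44.81 + 40.67 + 42.94 + 44.07) / 12 = 524.3600 / 12 = 43.6967
Sum of squared deviations: (+2.9633)² + (−0.4767)² + (+0.1133)² + (+1.4533)² + (−1.0967)² + (+1.0533)² + (+0.8633)² + (−2.5767)² + (+1.1133)² + (−3.0267)² + (−0.7567)² + (+0.3733)² = 31.9425
Variance = 31.9425 / 12 = 2.6619
SE* = √2.6619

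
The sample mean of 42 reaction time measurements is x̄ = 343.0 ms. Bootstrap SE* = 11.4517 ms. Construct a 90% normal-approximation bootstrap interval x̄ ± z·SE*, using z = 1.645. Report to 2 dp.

Margin = 1.645 × 11.4517 = 18.838
Interval: 343.0 ± 18.838

(324.16, 361.84)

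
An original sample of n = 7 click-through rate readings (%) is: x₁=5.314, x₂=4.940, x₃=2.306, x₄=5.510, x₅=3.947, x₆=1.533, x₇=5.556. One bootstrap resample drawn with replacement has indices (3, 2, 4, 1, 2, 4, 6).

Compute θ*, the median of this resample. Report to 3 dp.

Resample values: 2.306, 4.940, 5.510, 5.314, 4.940, 5.510, 1.533.
Sorted: 1.533, 2.306, 4.940, 4.940, 5.314, 5.510, 5.510
Median = middle value = 4.940

θ* = 4.940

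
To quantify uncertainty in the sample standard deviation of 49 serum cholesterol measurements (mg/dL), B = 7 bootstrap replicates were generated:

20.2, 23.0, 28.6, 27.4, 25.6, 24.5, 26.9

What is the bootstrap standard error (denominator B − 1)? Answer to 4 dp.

Bootstrap SE is the standard deviation of the 7 replicate standard deviations.
Mean of replicates: (20.2 + 23.0 + 28.6 + 27.4 + 25.6 + 24.5 + 26.9) / 7 = 176.20000 / 7 = 25.17143
Sum of squared deviations: (−4.97143)² + (−2.17143)² + (+3.42857)² + (+2.22857)² + (+0.42857)² + (−0.67143)² + (+1.72857)² = 49.77429
Variance = 49.77429 / 6 = 8.29571
SE* = √8.29571

SE* = 2.8802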